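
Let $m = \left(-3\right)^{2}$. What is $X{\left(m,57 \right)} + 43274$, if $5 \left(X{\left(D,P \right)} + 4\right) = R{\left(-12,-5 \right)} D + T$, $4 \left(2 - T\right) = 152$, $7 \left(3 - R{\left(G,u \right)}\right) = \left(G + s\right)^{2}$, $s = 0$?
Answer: $\frac{1513091}{35} \approx 43231.0$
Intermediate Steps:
$m = 9$
$R{\left(G,u \right)} = 3 - \frac{G^{2}}{7}$ ($R{\left(G,u \right)} = 3 - \frac{\left(G + 0\right)^{2}}{7} = 3 - \frac{G^{2}}{7}$)
$T = -36$ ($T = 2 - 38 = -36$)
$X{\left(D,P \right)} = - \frac{56}{5} - \frac{123 D}{35}$ ($X{\left(D,P \right)} = -4 + \frac{\left(3 - \frac{\left(-12\right)^{2}}{7}\right) D - 36}{5} = -4 + \frac{\left(3 - \frac{144}{7}\right) D - 36}{5} = -4 + \frac{- \frac{123 D}{7} - 36}{5} = -4 + \frac{-36 - \frac{123 D}{7}}{5} = -4 - \left(\frac{36}{5} + \frac{123 D}{35}\right) = - \frac{56}{5} - \frac{123 D}{35}$)
$X{\left(m,57 \right)} + 43274 = \left(- \frac{56}{5} - \frac{1107}{35}\right) + 43274 = - \frac{1499}{35} + 43274 = \frac{1513091}{35}$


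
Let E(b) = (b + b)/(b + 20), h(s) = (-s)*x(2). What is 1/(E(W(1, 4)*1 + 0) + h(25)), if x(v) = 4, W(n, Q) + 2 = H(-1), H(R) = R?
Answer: -17/1706 ≈ -0.0099648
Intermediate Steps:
W(n, Q) = -3 (W(n, Q) = -2 - 1 = -3)
h(s) = -4*s (h(s) = -s*4 = -4*s)
E(b) = 2*b/(20 + b) (E(b) = (2*b)/(20 + b) = 2*b/(20 + b))
1/(E(W(1, 4)*1 + 0) + h(25)) = 1/(2*(-3*1 + 0)/(20 + (-3*1 + 0)) - 4*25) = 1/(2*(-3 + 0)/(20 + (-3 + 0)) - 100) = 1/(2*(-3)/(20 - 3) - 100) = 1/(2*(-3)/17 - 100) = 1/(2*(-3)*(1/17) - 100) = 1/(-6/17 - 100) = 1/(-1706/17) = -17/1706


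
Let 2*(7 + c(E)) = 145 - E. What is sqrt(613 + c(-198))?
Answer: sqrt(3110)/2 ≈ 27.884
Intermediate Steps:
c(E) = 131/2 - E/2 (c(E) = -7 + (145 - E)/2 = -7 + (145/2 - E/2) = 131/2 - E/2)
sqrt(613 + c(-198)) = sqrt(613 + (131/2 - 1/2*(-198))) = sqrt(613 + (131/2 + 99)) = sqrt(613 + 329/2) = sqrt(1555/2) = sqrt(3110)/2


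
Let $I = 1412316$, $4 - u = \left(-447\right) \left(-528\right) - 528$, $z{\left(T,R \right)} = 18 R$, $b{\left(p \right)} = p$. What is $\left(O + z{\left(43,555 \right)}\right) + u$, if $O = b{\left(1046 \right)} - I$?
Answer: $-1636764$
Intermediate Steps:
$u = -235484$ ($u = 4 - \left(\left(-447\right) \left(-528\right) - 528\right) = 4 - \left(236016 - 528\right) = 4 - 235488 = -235484$)
$O = -1411270$ ($O = 1046 - 1412316 = -1411270$)
$\left(O + z{\left(43,555 \right)}\right) + u = \left(-1411270 + 18 \cdot 555\right) - 235484 = \left(-1411270 + 9990\right) - 235484 = -1401280 - 235484 = -1636764$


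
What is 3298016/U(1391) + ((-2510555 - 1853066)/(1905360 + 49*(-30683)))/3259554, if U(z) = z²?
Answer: 4320365920794763451/2534678506581719082 ≈ 1.7045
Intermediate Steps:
3298016/U(1391) + ((-2510555 - 1853066)/(1905360 + 49*(-30683)))/3259554 = 3298016/(1391²) + ((-2510555 - 1853066)/(1905360 + 49*(-30683)))/3259554 = 3298016/1934881 - 4363621/(1905360 - 1503467)*(1/3259554) = 3298016*(1/1934881) - 4363621/401893*(1/3259554) = 3298016/1934881 - 4363621*1/401893*(1/3259554) = 3298016/1934881 - 4363621/401893*1/3259554 = 3298016/1934881 - 4363621/1309991935722 = 4320365920794763451/2534678506581719082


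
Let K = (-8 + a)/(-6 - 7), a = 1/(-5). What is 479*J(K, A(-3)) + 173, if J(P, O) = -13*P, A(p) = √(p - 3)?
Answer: -18774/5 ≈ -3754.8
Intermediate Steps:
a = -⅕ ≈ -0.20000
A(p) = √(-3 + p)
K = 41/65 (K = (-8 - ⅕)/(-6 - 7) = -41/5/(-13) = -41/5*(-1/13) = 41/65 ≈ 0.63077)
479*J(K, A(-3)) + 173 = 479*(-13*41/65) + 173 = 479*(-41/5) + 173 = -19639/5 + 173 = -18774/5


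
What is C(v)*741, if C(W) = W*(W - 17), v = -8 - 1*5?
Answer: 288990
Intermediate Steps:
v = -13 (v = -8 - 5 = -13)
C(W) = W*(-17 + W)
C(v)*741 = -13*(-17 - 13)*741 = -13*(-30)*741 = 390*741 = 288990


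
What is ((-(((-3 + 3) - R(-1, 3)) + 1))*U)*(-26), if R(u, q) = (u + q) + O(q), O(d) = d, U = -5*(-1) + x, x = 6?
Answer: -1144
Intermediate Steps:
U = 11 (U = -5*(-1) + 6 = 5 + 6 = 11)
R(u, q) = u + 2*q (R(u, q) = (u + q) + q = (q + u) + q = u + 2*q)
((-(((-3 + 3) - R(-1, 3)) + 1))*U)*(-26) = (-(((-3 + 3) - (-1 + 2*3)) + 1)*11)*(-26) = (-((0 - (-1 + 6)) + 1)*11)*(-26) = (-((0 - 1*5) + 1)*11)*(-26) = (-((0 - 5) + 1)*11)*(-26) = (-(-5 + 1)*11)*(-26) = (-1*(-4)*11)*(-26) = (4*11)*(-26) = 44*(-26) = -1144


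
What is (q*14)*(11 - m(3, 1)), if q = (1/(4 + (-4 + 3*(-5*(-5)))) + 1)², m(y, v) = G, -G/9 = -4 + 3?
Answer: 161728/5625 ≈ 28.752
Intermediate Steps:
G = 9 (G = -9*(-4 + 3) = -9*(-1) = 9)
m(y, v) = 9
q = 5776/5625 (q = (1/(4 + (-4 + 3*25)) + 1)² = (1/(4 + (-4 + 75)) + 1)² = (1/(4 + 71) + 1)² = (1/75 + 1)² = (76/75)² = 5776/5625 ≈ 1.0268)
(q*14)*(11 - m(3, 1)) = ((5776/5625)*14)*(11 - 1*9) = 80864*(11 - 9)/5625 = (80864/5625)*2 = 161728/5625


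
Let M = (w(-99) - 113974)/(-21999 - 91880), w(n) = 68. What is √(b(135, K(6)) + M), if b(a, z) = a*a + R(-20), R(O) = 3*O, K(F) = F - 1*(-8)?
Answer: √235584441435139/113879 ≈ 134.78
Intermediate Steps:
K(F) = 8 + F (K(F) = F + 8 = 8 + F)
b(a, z) = -60 + a² (b(a, z) = a*a + 3*(-20) = a² - 60 = -60 + a²)
M = 113906/113879 (M = (68 - 113974)/(-21999 - 91880) = -113906/(-113879) = -113906*(-1/113879) = 113906/113879 ≈ 1.0002)
√(b(135, K(6)) + M) = √((-60 + 135²) + 113906/113879) = √((-60 + 18225) + 113906/113879) = √(18165 + 113906/113879) = √(2068725941/113879) = √235584441435139/113879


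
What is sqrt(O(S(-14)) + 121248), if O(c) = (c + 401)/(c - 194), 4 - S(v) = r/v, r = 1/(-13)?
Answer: sqrt(144991333649199)/34581 ≈ 348.20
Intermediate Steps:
r = -1/13 ≈ -0.076923
S(v) = 4 + 1/(13*v) (S(v) = 4 - (-1)/(13*v) = 4 + 1/(13*v))
O(c) = (401 + c)/(-194 + c)
sqrt(O(S(-14)) + 121248) = sqrt((401 + (4 + (1/13)/(-14)))/(-194 + (4 + (1/13)/(-14))) + 121248) = sqrt((401 + (4 + (1/13)*(-1/14)))/(-194 + (4 + (1/13)*(-1/14))) + 121248) = sqrt((401 + (4 - 1/182))/(-194 + (4 - 1/182)) + 121248) = sqrt((401 + 727/182)/(-194 + 727/182) + 121248) = sqrt((73709/182)/(-34581/182) + 121248) = sqrt(-182/34581*73709/182 + 121248) = sqrt(-73709/34581 + 121248) = sqrt(4192803379/34581) = sqrt(144991333649199)/34581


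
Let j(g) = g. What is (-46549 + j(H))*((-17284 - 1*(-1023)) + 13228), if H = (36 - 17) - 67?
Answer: 141328701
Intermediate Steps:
H = -48 (H = 19 - 67 = -48)
(-46549 + j(H))*((-17284 - 1*(-1023)) + 13228) = (-46549 - 48)*((-17284 - 1*(-1023)) + 13228) = -46597*((-17284 + 1023) + 13228) = -46597*(-16261 + 13228) = -46597*(-3033) = 141328701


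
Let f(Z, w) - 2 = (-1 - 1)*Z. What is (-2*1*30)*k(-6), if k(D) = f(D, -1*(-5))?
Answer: -840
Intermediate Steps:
f(Z, w) = 2 - 2*Z (f(Z, w) = 2 + (-1 - 1)*Z = 2 - 2*Z)
k(D) = 2 - 2*D
(-2*1*30)*k(-6) = (-2*1*30)*(2 - 2*(-6)) = (-2*30)*(2 + 12) = -60*14 = -840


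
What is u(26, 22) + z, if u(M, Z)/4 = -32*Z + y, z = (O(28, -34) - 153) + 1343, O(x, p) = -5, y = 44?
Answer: -1455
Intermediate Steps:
z = 1185 (z = (-5 - 153) + 1343 = -158 + 1343 = 1185)
u(M, Z) = 176 - 128*Z (u(M, Z) = 4*(-32*Z + 44) = 4*(44 - 32*Z) = 176 - 128*Z)
u(26, 22) + z = (176 - 128*22) + 1185 = (176 - 2816) + 1185 = -2640 + 1185 = -1455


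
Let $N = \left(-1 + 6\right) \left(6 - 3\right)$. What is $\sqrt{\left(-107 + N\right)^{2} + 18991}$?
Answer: $17 \sqrt{95} \approx 165.7$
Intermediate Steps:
$N = 15$ ($N = 5 \cdot 3 = 15$)
$\sqrt{\left(-107 + N\right)^{2} + 18991} = \sqrt{\left(-107 + 15\right)^{2} + 18991} = \sqrt{\left(-92\right)^{2} + 18991} = \sqrt{8464 + 18991} = \sqrt{27455} = 17 \sqrt{95}$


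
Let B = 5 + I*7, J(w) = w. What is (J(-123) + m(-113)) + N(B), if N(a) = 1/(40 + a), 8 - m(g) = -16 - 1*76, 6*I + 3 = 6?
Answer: -2229/97 ≈ -22.979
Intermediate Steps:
I = ½ (I = -½ + (⅙)*6 = -½ + 1 = ½ ≈ 0.50000)
B = 17/2 (B = 5 + (½)*7 = 5 + 7/2 = 17/2 ≈ 8.5000)
m(g) = 100 (m(g) = 8 - (-16 - 1*76) = 8 - (-16 - 76) = 8 - 1*(-92) = 8 + 92 = 100)
(J(-123) + m(-113)) + N(B) = (-123 + 100) + 1/(40 + 17/2) = -23 + 1/(97/2) = -23 + 2/97 = -2229/97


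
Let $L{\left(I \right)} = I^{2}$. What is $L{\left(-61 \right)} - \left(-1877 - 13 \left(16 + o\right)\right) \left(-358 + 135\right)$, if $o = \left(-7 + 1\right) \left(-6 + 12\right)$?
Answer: $-356870$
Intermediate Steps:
$o = -36$ ($o = \left(-6\right) 6 = -36$)
$L{\left(-61 \right)} - \left(-1877 - 13 \left(16 + o\right)\right) \left(-358 + 135\right) = \left(-61\right)^{2} - \left(-1877 - 13 \left(16 - 36\right)\right) \left(-358 + 135\right) = 3721 - \left(-1877 - -260\right) \left(-223\right) = 3721 - \left(-1877 + 260\right) \left(-223\right) = 3721 - \left(-1617\right) \left(-223\right) = 3721 - 360591 = -356870$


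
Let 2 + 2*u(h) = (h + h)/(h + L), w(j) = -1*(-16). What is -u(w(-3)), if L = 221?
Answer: 221/237 ≈ 0.93249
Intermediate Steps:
w(j) = 16
u(h) = -1 + h/(221 + h) (u(h) = -1 + ((h + h)/(h + 221))/2 = -1 + ((2*h)/(221 + h))/2 = -1 + (2*h/(221 + h))/2 = -1 + h/(221 + h))
-u(w(-3)) = -(-221)/(221 + 16) = -(-221)/237 = -1*(-221/237) = 221/237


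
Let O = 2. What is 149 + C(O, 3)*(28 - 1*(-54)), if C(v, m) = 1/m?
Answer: 529/3 ≈ 176.33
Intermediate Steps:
149 + C(O, 3)*(28 - 1*(-54)) = 149 + (28 - 1*(-54))/3 = 149 + (28 + 54)/3 = 149 + (1/3)*82 = 149 + 82/3 = 529/3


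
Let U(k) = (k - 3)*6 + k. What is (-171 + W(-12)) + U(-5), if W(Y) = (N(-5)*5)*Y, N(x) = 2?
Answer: -344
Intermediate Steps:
U(k) = -18 + 7*k (U(k) = (-3 + k)*6 + k = (-18 + 6*k) + k = -18 + 7*k)
W(Y) = 10*Y (W(Y) = (2*5)*Y = 10*Y)
(-171 + W(-12)) + U(-5) = (-171 + 10*(-12)) + (-18 + 7*(-5)) = (-171 - 120) + (-18 - 35) = -291 - 53 = -344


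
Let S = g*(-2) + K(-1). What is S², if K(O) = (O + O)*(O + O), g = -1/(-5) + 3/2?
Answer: 9/25 ≈ 0.36000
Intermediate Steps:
g = 17/10 (g = -1*(-⅕) + 3*(½) = ⅕ + 3/2 = 17/10 ≈ 1.7000)
K(O) = 4*O² (K(O) = (2*O)*(2*O) = 4*O²)
S = ⅗ (S = (17/10)*(-2) + 4*(-1)² = -17/5 + 4*1 = -17/5 + 4 = ⅗ ≈ 0.60000)
S² = (⅗)² = 9/25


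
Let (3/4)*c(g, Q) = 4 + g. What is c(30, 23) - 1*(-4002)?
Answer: 12142/3 ≈ 4047.3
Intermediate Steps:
c(g, Q) = 16/3 + 4*g/3 (c(g, Q) = 4*(4 + g)/3 = 16/3 + 4*g/3)
c(30, 23) - 1*(-4002) = (16/3 + (4/3)*30) - 1*(-4002) = (16/3 + 40) + 4002 = 136/3 + 4002 = 12142/3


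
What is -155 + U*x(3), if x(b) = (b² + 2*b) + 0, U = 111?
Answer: 1510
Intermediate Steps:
x(b) = b² + 2*b
-155 + U*x(3) = -155 + 111*(3*(2 + 3)) = -155 + 111*(3*5) = -155 + 111*15 = -155 + 1665 = 1510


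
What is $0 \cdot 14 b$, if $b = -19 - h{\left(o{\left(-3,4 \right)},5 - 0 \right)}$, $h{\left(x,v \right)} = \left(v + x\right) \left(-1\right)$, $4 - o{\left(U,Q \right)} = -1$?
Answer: $0$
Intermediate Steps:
$o{\left(U,Q \right)} = 5$ ($o{\left(U,Q \right)} = 4 - -1 = 4 + 1 = 5$)
$h{\left(x,v \right)} = - v - x$
$b = -9$ ($b = -19 - \left(- (5 - 0) - 5\right) = -19 - \left(- (5 + 0) - 5\right) = -19 - \left(\left(-1\right) 5 - 5\right) = -19 - \left(-5 - 5\right) = -19 - -10 = -19 + 10 = -9$)
$0 \cdot 14 b = 0 \cdot 14 \left(-9\right) = 0 \left(-9\right) = 0$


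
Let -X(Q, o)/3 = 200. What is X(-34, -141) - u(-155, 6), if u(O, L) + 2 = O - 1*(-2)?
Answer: -445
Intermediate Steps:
X(Q, o) = -600 (X(Q, o) = -3*200 = -600)
u(O, L) = O (u(O, L) = -2 + (O - 1*(-2)) = -2 + (O + 2) = -2 + (2 + O) = O)
X(-34, -141) - u(-155, 6) = -600 - 1*(-155) = -600 + 155 = -445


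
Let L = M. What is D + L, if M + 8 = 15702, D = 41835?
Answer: 57529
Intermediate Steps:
M = 15694 (M = -8 + 15702 = 15694)
L = 15694
D + L = 41835 + 15694 = 57529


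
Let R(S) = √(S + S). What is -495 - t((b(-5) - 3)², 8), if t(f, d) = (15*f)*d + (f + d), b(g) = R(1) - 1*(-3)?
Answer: -745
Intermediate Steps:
R(S) = √2*√S (R(S) = √(2*S) = √2*√S)
b(g) = 3 + √2 (b(g) = √2*√1 - 1*(-3) = √2*1 + 3 = √2 + 3 = 3 + √2)
t(f, d) = d + f + 15*d*f (t(f, d) = 15*d*f + (d + f) = d + f + 15*d*f)
-495 - t((b(-5) - 3)², 8) = -495 - (8 + ((3 + √2) - 3)² + 15*8*((3 + √2) - 3)²) = -495 - (8 + (√2)² + 15*8*(√2)²) = -495 - (8 + 2 + 15*8*2) = -495 - (8 + 2 + 240) = -495 - 1*250 = -495 - 250 = -745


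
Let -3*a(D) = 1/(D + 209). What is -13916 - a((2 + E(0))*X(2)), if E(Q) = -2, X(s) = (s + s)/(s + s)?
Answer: -8725331/627 ≈ -13916.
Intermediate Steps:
X(s) = 1 (X(s) = (2*s)/((2*s)) = (2*s)*(1/(2*s)) = 1)
a(D) = -1/(3*(209 + D)) (a(D) = -1/(3*(D + 209)) = -1/(3*(209 + D)))
-13916 - a((2 + E(0))*X(2)) = -13916 - (-1)/(627 + 3*((2 - 2)*1)) = -13916 - (-1)/(627 + 3*(0*1)) = -13916 - (-1)/(627 + 3*0) = -13916 - (-1)/(627 + 0) = -13916 - (-1)/627 = -13916 - 1*(-1/627) = -13916 + 1/627 = -8725331/627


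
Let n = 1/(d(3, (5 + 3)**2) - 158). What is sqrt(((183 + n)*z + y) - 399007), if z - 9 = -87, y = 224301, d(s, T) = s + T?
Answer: I*sqrt(9259978)/7 ≈ 434.72*I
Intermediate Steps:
d(s, T) = T + s
z = -78 (z = 9 - 87 = -78)
n = -1/91 (n = 1/(((5 + 3)**2 + 3) - 158) = 1/((8**2 + 3) - 158) = 1/((64 + 3) - 158) = 1/(67 - 158) = 1/(-91) = -1/91 ≈ -0.010989)
sqrt(((183 + n)*z + y) - 399007) = sqrt(((183 - 1/91)*(-78) + 224301) - 399007) = sqrt(((16652/91)*(-78) + 224301) - 399007) = sqrt((-99912/7 + 224301) - 399007) = sqrt(1470195/7 - 399007) = sqrt(-1322854/7) = I*sqrt(9259978)/7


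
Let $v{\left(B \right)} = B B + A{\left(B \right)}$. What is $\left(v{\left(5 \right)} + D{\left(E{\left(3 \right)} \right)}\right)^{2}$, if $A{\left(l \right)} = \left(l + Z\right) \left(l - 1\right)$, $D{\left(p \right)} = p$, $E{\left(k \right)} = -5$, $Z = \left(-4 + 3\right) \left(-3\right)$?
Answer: $2704$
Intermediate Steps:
$Z = 3$ ($Z = \left(-1\right) \left(-3\right) = 3$)
$A{\left(l \right)} = \left(-1 + l\right) \left(3 + l\right)$ ($A{\left(l \right)} = \left(l + 3\right) \left(l - 1\right) = \left(3 + l\right) \left(-1 + l\right) = \left(-1 + l\right) \left(3 + l\right)$)
$v{\left(B \right)} = -3 + 2 B + 2 B^{2}$ ($v{\left(B \right)} = B B + \left(-3 + B^{2} + 2 B\right) = B^{2} + \left(-3 + B^{2} + 2 B\right) = -3 + 2 B + 2 B^{2}$)
$\left(v{\left(5 \right)} + D{\left(E{\left(3 \right)} \right)}\right)^{2} = \left(\left(-3 + 2 \cdot 5 + 2 \cdot 5^{2}\right) - 5\right)^{2} = \left(\left(-3 + 10 + 2 \cdot 25\right) - 5\right)^{2} = \left(\left(-3 + 10 + 50\right) - 5\right)^{2} = \left(57 - 5\right)^{2} = 52^{2} = 2704$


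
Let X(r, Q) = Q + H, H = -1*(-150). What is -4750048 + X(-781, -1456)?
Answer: -4751354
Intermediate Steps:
H = 150
X(r, Q) = 150 + Q (X(r, Q) = Q + 150 = 150 + Q)
-4750048 + X(-781, -1456) = -4750048 + (150 - 1456) = -4750048 - 1306 = -4751354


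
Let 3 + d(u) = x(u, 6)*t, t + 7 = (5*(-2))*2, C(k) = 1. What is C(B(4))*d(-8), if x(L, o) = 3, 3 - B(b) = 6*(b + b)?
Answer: -84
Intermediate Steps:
B(b) = 3 - 12*b (B(b) = 3 - 6*(b + b) = 3 - 6*2*b = 3 - 12*b)
t = -27 (t = -7 + (5*(-2))*2 = -7 - 10*2 = -7 - 20 = -27)
d(u) = -84 (d(u) = -3 + 3*(-27) = -3 - 81 = -84)
C(B(4))*d(-8) = 1*(-84) = -84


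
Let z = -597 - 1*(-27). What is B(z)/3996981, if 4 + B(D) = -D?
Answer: 566/3996981 ≈ 0.00014161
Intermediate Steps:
z = -570 (z = -597 + 27 = -570)
B(D) = -4 - D
B(z)/3996981 = (-4 - 1*(-570))/3996981 = (-4 + 570)*(1/3996981) = 566*(1/3996981) = 566/3996981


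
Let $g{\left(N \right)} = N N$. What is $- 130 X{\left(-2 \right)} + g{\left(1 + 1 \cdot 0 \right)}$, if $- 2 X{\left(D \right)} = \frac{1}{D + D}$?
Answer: $- \frac{61}{4} \approx -15.25$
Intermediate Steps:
$X{\left(D \right)} = - \frac{1}{4 D}$ ($X{\left(D \right)} = - \frac{1}{2 \left(D + D\right)} = - \frac{1}{2 \cdot 2 D} = - \frac{\frac{1}{2} \frac{1}{D}}{2} = - \frac{1}{4 D}$)
$g{\left(N \right)} = N^{2}$
$- 130 X{\left(-2 \right)} + g{\left(1 + 1 \cdot 0 \right)} = - 130 \left(- \frac{1}{4 \left(-2\right)}\right) + \left(1 + 1 \cdot 0\right)^{2} = - 130 \left(\left(- \frac{1}{4}\right) \left(- \frac{1}{2}\right)\right) + \left(1 + 0\right)^{2} = \left(-130\right) \frac{1}{8} + 1^{2} = - \frac{65}{4} + 1 = - \frac{61}{4}$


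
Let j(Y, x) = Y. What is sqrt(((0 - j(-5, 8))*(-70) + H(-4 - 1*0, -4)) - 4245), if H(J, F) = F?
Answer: 3*I*sqrt(511) ≈ 67.816*I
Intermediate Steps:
sqrt(((0 - j(-5, 8))*(-70) + H(-4 - 1*0, -4)) - 4245) = sqrt(((0 - 1*(-5))*(-70) - 4) - 4245) = sqrt(((0 + 5)*(-70) - 4) - 4245) = sqrt((5*(-70) - 4) - 4245) = sqrt((-350 - 4) - 4245) = sqrt(-354 - 4245) = sqrt(-4599) = 3*I*sqrt(511)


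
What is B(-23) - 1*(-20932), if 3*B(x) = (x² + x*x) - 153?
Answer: 63701/3 ≈ 21234.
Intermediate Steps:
B(x) = -51 + 2*x²/3 (B(x) = ((x² + x*x) - 153)/3 = ((x² + x²) - 153)/3 = (2*x² - 153)/3 = (-153 + 2*x²)/3 = -51 + 2*x²/3)
B(-23) - 1*(-20932) = (-51 + (⅔)*(-23)²) - 1*(-20932) = (-51 + (⅔)*529) + 20932 = (-51 + 1058/3) + 20932 = 905/3 + 20932 = 63701/3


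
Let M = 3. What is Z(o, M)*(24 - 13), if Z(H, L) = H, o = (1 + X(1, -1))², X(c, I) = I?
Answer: 0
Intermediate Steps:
o = 0 (o = (1 - 1)² = 0² = 0)
Z(o, M)*(24 - 13) = 0*(24 - 13) = 0*11 = 0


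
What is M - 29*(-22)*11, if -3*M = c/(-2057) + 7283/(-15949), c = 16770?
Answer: 691002981883/98421279 ≈ 7020.9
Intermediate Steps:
M = 282445861/98421279 (M = -(16770/(-2057) + 7283/(-15949))/3 = -(16770*(-1/2057) + 7283*(-1/15949))/3 = -(-16770/2057 - 7283/15949)/3 = -⅓*(-282445861/32807093) = 282445861/98421279 ≈ 2.8698)
M - 29*(-22)*11 = 282445861/98421279 - 29*(-22)*11 = 282445861/98421279 - (-638)*11 = 282445861/98421279 - 1*(-7018) = 282445861/98421279 + 7018 = 691002981883/98421279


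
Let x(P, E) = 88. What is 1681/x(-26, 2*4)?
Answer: 1681/88 ≈ 19.102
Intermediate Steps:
1681/x(-26, 2*4) = 1681/88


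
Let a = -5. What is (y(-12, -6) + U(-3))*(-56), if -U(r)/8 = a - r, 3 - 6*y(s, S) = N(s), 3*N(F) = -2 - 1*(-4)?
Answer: -8260/9 ≈ -917.78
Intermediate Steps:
N(F) = ⅔ (N(F) = (-2 - 1*(-4))/3 = (-2 + 4)/3 = (⅓)*2 = ⅔)
y(s, S) = 7/18 (y(s, S) = ½ - ⅙*⅔ = ½ - ⅑ = 7/18)
U(r) = 40 + 8*r (U(r) = -8*(-5 - r) = 40 + 8*r)
(y(-12, -6) + U(-3))*(-56) = (7/18 + (40 + 8*(-3)))*(-56) = (7/18 + (40 - 24))*(-56) = (7/18 + 16)*(-56) = (295/18)*(-56) = -8260/9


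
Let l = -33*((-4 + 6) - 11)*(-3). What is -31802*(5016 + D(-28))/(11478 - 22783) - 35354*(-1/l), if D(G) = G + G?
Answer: 2548087450/183141 ≈ 13913.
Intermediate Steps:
D(G) = 2*G
l = -891 (l = -33*(2 - 11)*(-3) = -33*(-9)*(-3) = 297*(-3) = -891)
-31802*(5016 + D(-28))/(11478 - 22783) - 35354*(-1/l) = -31802*(5016 + 2*(-28))/(11478 - 22783) - 35354/((-1*(-891))) = -31802/((-11305/(5016 - 56))) - 35354/891 = -31802/((-11305/4960)) - 35354*1/891 = -31802/((-11305*1/4960)) - 3214/81 = -31802/(-2261/992) - 3214/81 = -31802*(-992/2261) - 3214/81 = 31547584/2261 - 3214/81 = 2548087450/183141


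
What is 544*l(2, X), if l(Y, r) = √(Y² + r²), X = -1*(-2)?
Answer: 1088*√2 ≈ 1538.7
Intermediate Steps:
X = 2
544*l(2, X) = 544*√(2² + 2²) = 544*√(4 + 4) = 544*√8 = 544*(2*√2) = 1088*√2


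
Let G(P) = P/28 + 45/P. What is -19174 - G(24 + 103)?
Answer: -68200133/3556 ≈ -19179.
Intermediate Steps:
G(P) = 45/P + P/28 (G(P) = P*(1/28) + 45/P = P/28 + 45/P = 45/P + P/28)
-19174 - G(24 + 103) = -19174 - (45/(24 + 103) + (24 + 103)/28) = -19174 - (45/127 + (1/28)*127) = -19174 - (45*(1/127) + 127/28) = -19174 - (45/127 + 127/28) = -19174 - 1*17389/3556 = -19174 - 17389/3556 = -68200133/3556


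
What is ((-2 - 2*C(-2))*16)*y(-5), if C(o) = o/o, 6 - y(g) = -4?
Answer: -640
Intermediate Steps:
y(g) = 10 (y(g) = 6 - 1*(-4) = 6 + 4 = 10)
C(o) = 1
((-2 - 2*C(-2))*16)*y(-5) = ((-2 - 2*1)*16)*10 = ((-2 - 2)*16)*10 = -4*16*10 = -64*10 = -640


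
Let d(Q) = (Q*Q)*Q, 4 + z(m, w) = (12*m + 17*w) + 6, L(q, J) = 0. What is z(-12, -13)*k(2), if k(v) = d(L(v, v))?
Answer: 0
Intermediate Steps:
z(m, w) = 2 + 12*m + 17*w (z(m, w) = -4 + ((12*m + 17*w) + 6) = -4 + (6 + 12*m + 17*w) = 2 + 12*m + 17*w)
d(Q) = Q**3 (d(Q) = Q**2*Q = Q**3)
k(v) = 0 (k(v) = 0**3 = 0)
z(-12, -13)*k(2) = (2 + 12*(-12) + 17*(-13))*0 = (2 - 144 - 221)*0 = -363*0 = 0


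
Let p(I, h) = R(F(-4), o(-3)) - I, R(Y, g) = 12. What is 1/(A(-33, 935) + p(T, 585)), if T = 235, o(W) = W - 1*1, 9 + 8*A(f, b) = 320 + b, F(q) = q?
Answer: -4/269 ≈ -0.014870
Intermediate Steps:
A(f, b) = 311/8 + b/8 (A(f, b) = -9/8 + (320 + b)/8 = -9/8 + (40 + b/8) = 311/8 + b/8)
o(W) = -1 + W (o(W) = W - 1 = -1 + W)
p(I, h) = 12 - I
1/(A(-33, 935) + p(T, 585)) = 1/((311/8 + (⅛)*935) + (12 - 1*235)) = 1/((311/8 + 935/8) + (12 - 235)) = 1/(623/4 - 223) = 1/(-269/4) = -4/269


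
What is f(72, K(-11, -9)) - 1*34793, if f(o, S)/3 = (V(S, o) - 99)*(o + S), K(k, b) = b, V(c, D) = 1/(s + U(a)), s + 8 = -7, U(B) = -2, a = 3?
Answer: -909757/17 ≈ -53515.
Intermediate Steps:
s = -15 (s = -8 - 7 = -15)
V(c, D) = -1/17 (V(c, D) = 1/(-15 - 2) = 1/(-17) = -1/17)
f(o, S) = -5052*S/17 - 5052*o/17 (f(o, S) = 3*((-1/17 - 99)*(o + S)) = 3*(-1684*(S + o)/17) = 3*(-1684*S/17 - 1684*o/17) = -5052*S/17 - 5052*o/17)
f(72, K(-11, -9)) - 1*34793 = (-5052/17*(-9) - 5052/17*72) - 1*34793 = (45468/17 - 363744/17) - 34793 = -318276/17 - 34793 = -909757/17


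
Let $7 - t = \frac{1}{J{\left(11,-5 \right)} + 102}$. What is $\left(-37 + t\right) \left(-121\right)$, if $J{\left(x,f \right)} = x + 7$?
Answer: $\frac{435721}{120} \approx 3631.0$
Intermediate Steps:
$J{\left(x,f \right)} = 7 + x$
$t = \frac{839}{120}$ ($t = 7 - \frac{1}{\left(7 + 11\right) + 102} = 7 - \frac{1}{18 + 102} = 7 - \frac{1}{120} = \frac{839}{120} \approx 6.9917$)
$\left(-37 + t\right) \left(-121\right) = \left(-37 + \frac{839}{120}\right) \left(-121\right) = \left(- \frac{3601}{120}\right) \left(-121\right) = \frac{435721}{120}$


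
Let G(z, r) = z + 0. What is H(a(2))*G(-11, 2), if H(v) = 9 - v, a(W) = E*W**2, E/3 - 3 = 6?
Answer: 1089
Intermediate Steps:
E = 27 (E = 9 + 3*6 = 9 + 18 = 27)
a(W) = 27*W**2
G(z, r) = z
H(a(2))*G(-11, 2) = (9 - 27*2**2)*(-11) = (9 - 27*4)*(-11) = (9 - 1*108)*(-11) = (9 - 108)*(-11) = -99*(-11) = 1089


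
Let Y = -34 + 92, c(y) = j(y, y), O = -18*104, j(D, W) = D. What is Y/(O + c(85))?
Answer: -58/1787 ≈ -0.032457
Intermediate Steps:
O = -1872
c(y) = y
Y = 58
Y/(O + c(85)) = 58/(-1872 + 85) = 58/(-1787) = 58*(-1/1787) = -58/1787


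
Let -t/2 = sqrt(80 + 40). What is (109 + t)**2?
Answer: 12361 - 872*sqrt(30) ≈ 7584.9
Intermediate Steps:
t = -4*sqrt(30) (t = -2*sqrt(80 + 40) = -4*sqrt(30) ≈ -21.909)
(109 + t)**2 = (109 - 4*sqrt(30))**2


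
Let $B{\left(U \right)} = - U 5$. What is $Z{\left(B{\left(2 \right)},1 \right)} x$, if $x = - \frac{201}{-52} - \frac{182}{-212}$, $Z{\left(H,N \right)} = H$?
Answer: $- \frac{65095}{1378} \approx -47.239$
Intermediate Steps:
$B{\left(U \right)} = - 5 U$
$x = \frac{13019}{2756}$ ($x = \left(-201\right) \left(- \frac{1}{52}\right) - - \frac{91}{106} = \frac{201}{52} + \frac{91}{106} = \frac{13019}{2756} \approx 4.7239$)
$Z{\left(B{\left(2 \right)},1 \right)} x = \left(-5\right) 2 \cdot \frac{13019}{2756} = \left(-10\right) \frac{13019}{2756} = - \frac{65095}{1378}$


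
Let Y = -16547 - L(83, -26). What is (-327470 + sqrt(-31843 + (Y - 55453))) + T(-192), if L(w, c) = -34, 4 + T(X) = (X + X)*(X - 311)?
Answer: -134322 + I*sqrt(103809) ≈ -1.3432e+5 + 322.19*I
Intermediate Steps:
T(X) = -4 + 2*X*(-311 + X) (T(X) = -4 + (X + X)*(X - 311) = -4 + (2*X)*(-311 + X) = -4 + 2*X*(-311 + X))
Y = -16513 (Y = -16547 - 1*(-34) = -16547 + 34 = -16513)
(-327470 + sqrt(-31843 + (Y - 55453))) + T(-192) = (-327470 + sqrt(-31843 + (-16513 - 55453))) + (-4 - 622*(-192) + 2*(-192)**2) = (-327470 + sqrt(-31843 - 71966)) + (-4 + 119424 + 2*36864) = (-327470 + sqrt(-103809)) + (-4 + 119424 + 73728) = (-327470 + I*sqrt(103809)) + 193148 = -134322 + I*sqrt(103809)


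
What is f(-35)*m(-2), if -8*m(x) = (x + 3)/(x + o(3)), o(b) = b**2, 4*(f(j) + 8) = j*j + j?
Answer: -579/112 ≈ -5.1696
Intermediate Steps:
f(j) = -8 + j/4 + j**2/4 (f(j) = -8 + (j*j + j)/4 = -8 + (j**2 + j)/4 = -8 + (j + j**2)/4 = -8 + (j/4 + j**2/4) = -8 + j/4 + j**2/4)
m(x) = -(3 + x)/(8*(9 + x)) (m(x) = -(x + 3)/(8*(x + 3**2)) = -(3 + x)/(8*(x + 9)) = -(3 + x)/(8*(9 + x)))
f(-35)*m(-2) = (-8 + (1/4)*(-35) + (1/4)*(-35)**2)*((-3 - 1*(-2))/(8*(9 - 2))) = (-8 - 35/4 + (1/4)*1225)*((1/8)*(-3 + 2)/7) = (-8 - 35/4 + 1225/4)*((1/8)*(1/7)*(-1)) = (579/2)*(-1/56) = -579/112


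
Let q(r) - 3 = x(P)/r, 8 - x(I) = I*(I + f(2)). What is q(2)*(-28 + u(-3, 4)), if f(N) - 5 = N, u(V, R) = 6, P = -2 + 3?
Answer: -66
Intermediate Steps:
P = 1
f(N) = 5 + N
x(I) = 8 - I*(7 + I) (x(I) = 8 - I*(I + (5 + 2)) = 8 - I*(I + 7) = 8 - I*(7 + I))
q(r) = 3 (q(r) = 3 + (8 - 1*1² - 7*1)/r = 3 + (8 - 1*1 - 7)/r = 3 + (8 - 1 - 7)/r = 3 + 0/r = 3 + 0 = 3)
q(2)*(-28 + u(-3, 4)) = 3*(-28 + 6) = 3*(-22) = -66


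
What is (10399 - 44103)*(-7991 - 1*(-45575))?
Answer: -1266731136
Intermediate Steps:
(10399 - 44103)*(-7991 - 1*(-45575)) = -33704*(-7991 + 45575) = -33704*37584 = -1266731136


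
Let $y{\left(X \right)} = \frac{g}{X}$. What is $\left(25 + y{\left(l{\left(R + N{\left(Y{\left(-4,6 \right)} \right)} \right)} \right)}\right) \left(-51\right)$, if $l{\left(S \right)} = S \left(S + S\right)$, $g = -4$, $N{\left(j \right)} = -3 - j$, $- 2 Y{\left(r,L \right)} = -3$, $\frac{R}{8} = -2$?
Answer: $- \frac{2142867}{1681} \approx -1274.8$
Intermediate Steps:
$R = -16$ ($R = 8 \left(-2\right) = -16$)
$Y{\left(r,L \right)} = \frac{3}{2}$ ($Y{\left(r,L \right)} = \left(- \frac{1}{2}\right) \left(-3\right) = \frac{3}{2}$)
$l{\left(S \right)} = 2 S^{2}$ ($l{\left(S \right)} = S 2 S = 2 S^{2}$)
$y{\left(X \right)} = - \frac{4}{X}$
$\left(25 + y{\left(l{\left(R + N{\left(Y{\left(-4,6 \right)} \right)} \right)} \right)}\right) \left(-51\right) = \left(25 - \frac{4}{2 \left(-16 - \frac{9}{2}\right)^{2}}\right) \left(-51\right) = \left(25 - \frac{4}{2 \left(- \frac{41}{2}\right)^{2}}\right) \left(-51\right) = \left(25 - \frac{4}{2 \cdot \frac{1681}{4}}\right) \left(-51\right) = \left(25 - \frac{4}{\frac{1681}{2}}\right) \left(-51\right) = \left(25 - \frac{8}{1681}\right) \left(-51\right) = \frac{42017}{1681} \left(-51\right) = - \frac{2142867}{1681}$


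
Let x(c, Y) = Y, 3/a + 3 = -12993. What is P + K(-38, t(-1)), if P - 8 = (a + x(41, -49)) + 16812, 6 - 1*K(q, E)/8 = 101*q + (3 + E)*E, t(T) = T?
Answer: 205938947/4332 ≈ 47539.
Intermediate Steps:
a = -1/4332 (a = 3/(-3 - 12993) = 3/(-12996) = 3*(-1/12996) = -1/4332 ≈ -0.00023084)
K(q, E) = 48 - 808*q - 8*E*(3 + E) (K(q, E) = 48 - 8*(101*q + (3 + E)*E) = 48 - 8*(101*q + E*(3 + E)) = 48 + (-808*q - 8*E*(3 + E)) = 48 - 808*q - 8*E*(3 + E))
P = 72651971/4332 (P = 8 + ((-1/4332 - 49) + 16812) = 8 + (-212269/4332 + 16812) = 8 + 72617315/4332 = 72651971/4332 ≈ 16771.)
P + K(-38, t(-1)) = 72651971/4332 + (48 - 808*(-38) - 24*(-1) - 8*(-1)²) = 72651971/4332 + (48 + 30704 + 24 - 8*1) = 72651971/4332 + (48 + 30704 + 24 - 8) = 72651971/4332 + 30768 = 205938947/4332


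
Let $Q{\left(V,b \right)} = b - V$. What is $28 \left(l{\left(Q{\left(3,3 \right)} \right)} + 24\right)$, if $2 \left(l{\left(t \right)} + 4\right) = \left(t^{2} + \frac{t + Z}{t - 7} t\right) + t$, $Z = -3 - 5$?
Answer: $560$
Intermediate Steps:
$Z = -8$ ($Z = -3 - 5 = -8$)
$l{\left(t \right)} = -4 + \frac{t}{2} + \frac{t^{2}}{2} + \frac{t \left(-8 + t\right)}{2 \left(-7 + t\right)}$ ($l{\left(t \right)} = -4 + \frac{\left(t^{2} + \frac{t - 8}{t - 7} t\right) + t}{2} = -4 + \frac{\left(t^{2} + \frac{-8 + t}{-7 + t} t\right) + t}{2} = -4 + \frac{\left(t^{2} + \frac{t \left(-8 + t\right)}{-7 + t}\right) + t}{2} = -4 + \frac{t + t^{2} + \frac{t \left(-8 + t\right)}{-7 + t}}{2} = -4 + \left(\frac{t}{2} + \frac{t^{2}}{2} + \frac{t \left(-8 + t\right)}{2 \left(-7 + t\right)}\right) = -4 + \frac{t}{2} + \frac{t^{2}}{2} + \frac{t \left(-8 + t\right)}{2 \left(-7 + t\right)}$)
$28 \left(l{\left(Q{\left(3,3 \right)} \right)} + 24\right) = 28 \left(\frac{56 + \left(3 - 3\right)^{3} - 23 \left(3 - 3\right) - 5 \left(3 - 3\right)^{2}}{2 \left(-7 + \left(3 - 3\right)\right)} + 24\right) = 28 \left(\frac{56 + 0^{3} - 0 - 5 \cdot 0^{2}}{2 \left(-7 + 0\right)} + 24\right) = 28 \left(\frac{56 + 0 + 0 - 0}{2 \left(-7\right)} + 24\right) = 28 \left(\frac{1}{2} \left(- \frac{1}{7}\right) \left(56 + 0 + 0 + 0\right) + 24\right) = 28 \left(\frac{1}{2} \left(- \frac{1}{7}\right) 56 + 24\right) = 28 \left(-4 + 24\right) = 28 \cdot 20 = 560$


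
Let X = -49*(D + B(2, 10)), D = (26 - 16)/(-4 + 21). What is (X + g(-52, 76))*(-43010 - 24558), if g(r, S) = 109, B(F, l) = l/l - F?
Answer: -148379328/17 ≈ -8.7282e+6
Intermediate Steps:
B(F, l) = 1 - F
D = 10/17 ≈ 0.58823
X = 343/17 (X = -49*(10/17 + (1 - 1*2)) = -49*(10/17 + (1 - 2)) = -49*(10/17 - 1) = -49*(-7/17) = 343/17 ≈ 20.176)
(X + g(-52, 76))*(-43010 - 24558) = (343/17 + 109)*(-43010 - 24558) = (2196/17)*(-67568) = -148379328/17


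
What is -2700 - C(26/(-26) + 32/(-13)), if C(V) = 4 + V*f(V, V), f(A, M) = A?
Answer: -459001/169 ≈ -2716.0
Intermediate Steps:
C(V) = 4 + V**2 (C(V) = 4 + V*V = 4 + V**2)
-2700 - C(26/(-26) + 32/(-13)) = -2700 - (4 + (26/(-26) + 32/(-13))**2) = -2700 - (4 + (26*(-1/26) + 32*(-1/13))**2) = -2700 - (4 + (-1 - 32/13)**2) = -2700 - (4 + (-45/13)**2) = -2700 - (4 + 2025/169) = -2700 - 1*2701/169 = -2700 - 2701/169 = -459001/169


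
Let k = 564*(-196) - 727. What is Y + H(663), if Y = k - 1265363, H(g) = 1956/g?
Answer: -304235462/221 ≈ -1.3766e+6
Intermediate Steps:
k = -111271 (k = -110544 - 727 = -111271)
Y = -1376634 (Y = -111271 - 1265363 = -1376634)
Y + H(663) = -1376634 + 1956/663 = -1376634 + 1956*(1/663) = -1376634 + 652/221 = -304235462/221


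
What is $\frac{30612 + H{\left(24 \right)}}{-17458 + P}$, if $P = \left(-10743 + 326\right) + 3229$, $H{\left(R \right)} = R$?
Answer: $- \frac{15318}{12323} \approx -1.243$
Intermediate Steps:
$P = -7188$ ($P = -10417 + 3229 = -7188$)
$\frac{30612 + H{\left(24 \right)}}{-17458 + P} = \frac{30612 + 24}{-17458 - 7188} = \frac{30636}{-24646} = 30636 \left(- \frac{1}{24646}\right) = - \frac{15318}{12323}$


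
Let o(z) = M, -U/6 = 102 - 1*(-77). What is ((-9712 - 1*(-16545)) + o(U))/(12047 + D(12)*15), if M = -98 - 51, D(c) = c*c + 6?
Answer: 6684/14297 ≈ 0.46751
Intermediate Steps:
U = -1074 (U = -6*(102 - 1*(-77)) = -6*(102 + 77) = -6*179 = -1074)
D(c) = 6 + c² (D(c) = c² + 6 = 6 + c²)
M = -149
o(z) = -149
((-9712 - 1*(-16545)) + o(U))/(12047 + D(12)*15) = ((-9712 - 1*(-16545)) - 149)/(12047 + (6 + 12²)*15) = ((-9712 + 16545) - 149)/(12047 + (6 + 144)*15) = (6833 - 149)/(12047 + 150*15) = 6684/(12047 + 2250) = 6684/14297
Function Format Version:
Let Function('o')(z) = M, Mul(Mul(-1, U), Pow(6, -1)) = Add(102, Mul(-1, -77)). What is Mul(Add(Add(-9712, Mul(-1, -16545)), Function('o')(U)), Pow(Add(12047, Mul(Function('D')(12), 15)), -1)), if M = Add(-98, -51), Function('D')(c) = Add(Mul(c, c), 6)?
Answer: Rational(6684, 14297) ≈ 0.46751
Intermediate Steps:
U = -1074 (U = Mul(-6, Add(102, Mul(-1, -77))) = Mul(-6, Add(102, 77)) = Mul(-6, 179) = -1074)
Function('D')(c) = Add(6, Pow(c, 2)) (Function('D')(c) = Add(Pow(c, 2), 6) = Add(6, Pow(c, 2)))
M = -149
Function('o')(z) = -149
Mul(Add(Add(-9712, Mul(-1, -16545)), Function('o')(U)), Pow(Add(12047, Mul(Function('D')(12), 15)), -1)) = Mul(Add(Add(-9712, Mul(-1, -16545)), -149), Pow(Add(12047, Mul(Add(6, Pow(12, 2)), 15)), -1)) = Mul(Add(Add(-9712, 16545), -149), Pow(Add(12047, Mul(Add(6, 144), 15)), -1)) = Mul(Add(6833, -149), Pow(Add(12047, Mul(150, 15)), -1)) = Mul(6684, Pow(Add(12047, 2250), -1)) = Mul(6684, Pow(14297, -1)) = Mul(6684, Rational(1, 14297)) = Rational(6684, 14297)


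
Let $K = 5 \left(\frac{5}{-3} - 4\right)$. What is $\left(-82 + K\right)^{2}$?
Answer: $\frac{109561}{9} \approx 12173.0$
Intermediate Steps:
$K = - \frac{85}{3}$ ($K = 5 \left(5 \left(- \frac{1}{3}\right) - 4\right) = 5 \left(- \frac{5}{3} - 4\right) = 5 \left(- \frac{17}{3}\right) = - \frac{85}{3} \approx -28.333$)
$\left(-82 + K\right)^{2} = \left(-82 - \frac{85}{3}\right)^{2} = \left(- \frac{331}{3}\right)^{2} = \frac{109561}{9}$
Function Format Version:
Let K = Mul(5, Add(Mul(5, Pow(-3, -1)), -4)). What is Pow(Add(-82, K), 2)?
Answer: Rational(109561, 9) ≈ 12173.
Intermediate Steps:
K = Rational(-85, 3) (K = Mul(5, Add(Mul(5, Rational(-1, 3)), -4)) = Mul(5, Add(Rational(-5, 3), -4)) = Mul(5, Rational(-17, 3)) = Rational(-85, 3) ≈ -28.333)
Pow(Add(-82, K), 2) = Pow(Add(-82, Rational(-85, 3)), 2) = Pow(Rational(-331, 3), 2) = Rational(109561, 9)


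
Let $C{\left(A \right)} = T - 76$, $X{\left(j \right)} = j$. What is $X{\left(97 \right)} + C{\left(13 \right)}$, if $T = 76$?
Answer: $97$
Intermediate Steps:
$C{\left(A \right)} = 0$ ($C{\left(A \right)} = 76 - 76 = 0$)
$X{\left(97 \right)} + C{\left(13 \right)} = 97 + 0 = 97$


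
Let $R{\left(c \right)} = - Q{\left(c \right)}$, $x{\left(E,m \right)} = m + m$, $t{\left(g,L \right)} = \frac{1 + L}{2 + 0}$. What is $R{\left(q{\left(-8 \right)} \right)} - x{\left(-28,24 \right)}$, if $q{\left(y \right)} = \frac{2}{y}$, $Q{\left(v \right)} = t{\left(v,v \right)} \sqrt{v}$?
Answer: $-48 - \frac{3 i}{16} \approx -48.0 - 0.1875 i$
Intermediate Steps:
$t{\left(g,L \right)} = \frac{1}{2} + \frac{L}{2}$ ($t{\left(g,L \right)} = \frac{1 + L}{2} = \left(1 + L\right) \frac{1}{2} = \frac{1}{2} + \frac{L}{2}$)
$Q{\left(v \right)} = \sqrt{v} \left(\frac{1}{2} + \frac{v}{2}\right)$ ($Q{\left(v \right)} = \left(\frac{1}{2} + \frac{v}{2}\right) \sqrt{v} = \sqrt{v} \left(\frac{1}{2} + \frac{v}{2}\right)$)
$x{\left(E,m \right)} = 2 m$
$R{\left(c \right)} = - \frac{\sqrt{c} \left(1 + c\right)}{2}$
$R{\left(q{\left(-8 \right)} \right)} - x{\left(-28,24 \right)} = \frac{\sqrt{\frac{2}{-8}} \left(-1 - \frac{2}{-8}\right)}{2} - 2 \cdot 24 = \frac{\sqrt{2 \left(- \frac{1}{8}\right)} \left(-1 - 2 \left(- \frac{1}{8}\right)\right)}{2} - 48 = \frac{\sqrt{- \frac{1}{4}} \left(-1 - - \frac{1}{4}\right)}{2} - 48 = \frac{\frac{i}{2} \left(-1 + \frac{1}{4}\right)}{2} - 48 = \frac{1}{2} \frac{i}{2} \left(- \frac{3}{4}\right) - 48 = - \frac{3 i}{16} - 48 = -48 - \frac{3 i}{16}$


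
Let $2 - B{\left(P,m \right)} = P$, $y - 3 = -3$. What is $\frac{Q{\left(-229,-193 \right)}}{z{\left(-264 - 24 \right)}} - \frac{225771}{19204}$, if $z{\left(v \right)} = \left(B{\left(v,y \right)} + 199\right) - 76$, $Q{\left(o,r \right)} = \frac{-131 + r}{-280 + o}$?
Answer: $- \frac{47454680211}{4037007268} \approx -11.755$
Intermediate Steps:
$y = 0$ ($y = 3 - 3 = 0$)
$B{\left(P,m \right)} = 2 - P$
$Q{\left(o,r \right)} = \frac{-131 + r}{-280 + o}$
$z{\left(v \right)} = 125 - v$ ($z{\left(v \right)} = \left(\left(2 - v\right) + 199\right) - 76 = \left(201 - v\right) - 76 = 125 - v$)
$\frac{Q{\left(-229,-193 \right)}}{z{\left(-264 - 24 \right)}} - \frac{225771}{19204} = \frac{\frac{1}{-280 - 229} \left(-131 - 193\right)}{125 - \left(-264 - 24\right)} - \frac{225771}{19204} = \frac{\frac{1}{-509} \left(-324\right)}{125 - -288} - \frac{225771}{19204} = \frac{\left(- \frac{1}{509}\right) \left(-324\right)}{125 + 288} - \frac{225771}{19204} = \frac{324}{509 \cdot 413} - \frac{225771}{19204} = \frac{324}{509} \cdot \frac{1}{413} - \frac{225771}{19204} = \frac{324}{210217} - \frac{225771}{19204} = - \frac{47454680211}{4037007268}$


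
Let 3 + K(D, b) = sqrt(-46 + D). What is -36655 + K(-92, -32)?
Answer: -36658 + I*sqrt(138) ≈ -36658.0 + 11.747*I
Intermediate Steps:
K(D, b) = -3 + sqrt(-46 + D)
-36655 + K(-92, -32) = -36655 + (-3 + sqrt(-46 - 92)) = -36655 + (-3 + sqrt(-138)) = -36655 + (-3 + I*sqrt(138)) = -36658 + I*sqrt(138)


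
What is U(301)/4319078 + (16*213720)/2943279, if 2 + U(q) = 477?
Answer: 4923523886695/4237417192254 ≈ 1.1619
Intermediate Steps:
U(q) = 475 (U(q) = -2 + 477 = 475)
U(301)/4319078 + (16*213720)/2943279 = 475/4319078 + (16*213720)/2943279 = 475*(1/4319078) + 3419520*(1/2943279) = 475/4319078 + 1139840/981093 = 4923523886695/4237417192254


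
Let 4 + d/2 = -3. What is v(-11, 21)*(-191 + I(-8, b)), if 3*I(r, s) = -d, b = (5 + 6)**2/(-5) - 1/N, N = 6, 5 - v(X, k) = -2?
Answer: -3913/3 ≈ -1304.3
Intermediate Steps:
v(X, k) = 7 (v(X, k) = 5 - 1*(-2) = 5 + 2 = 7)
d = -14 (d = -8 + 2*(-3) = -8 - 6 = -14)
b = -731/30 (b = (5 + 6)**2/(-5) - 1/6 = 11**2*(-1/5) - 1*1/6 = 121*(-1/5) - 1/6 = -121/5 - 1/6 = -731/30 ≈ -24.367)
I(r, s) = 14/3 (I(r, s) = (-1*(-14))/3 = (1/3)*14 = 14/3)
v(-11, 21)*(-191 + I(-8, b)) = 7*(-191 + 14/3) = 7*(-559/3) = -3913/3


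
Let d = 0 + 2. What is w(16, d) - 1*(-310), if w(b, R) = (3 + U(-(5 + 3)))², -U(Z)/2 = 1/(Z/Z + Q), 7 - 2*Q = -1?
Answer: 7919/25 ≈ 316.76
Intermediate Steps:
d = 2
Q = 4 (Q = 7/2 - ½*(-1) = 7/2 + ½ = 4)
U(Z) = -⅖ (U(Z) = -2/(Z/Z + 4) = -2/(1 + 4) = -2/5 = -2*⅕ = -⅖)
w(b, R) = 169/25 (w(b, R) = (3 - ⅖)² = (13/5)² = 169/25)
w(16, d) - 1*(-310) = 169/25 - 1*(-310) = 169/25 + 310 = 7919/25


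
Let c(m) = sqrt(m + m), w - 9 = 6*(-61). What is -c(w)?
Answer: -I*sqrt(714) ≈ -26.721*I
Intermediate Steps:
w = -357 (w = 9 + 6*(-61) = 9 - 366 = -357)
c(m) = sqrt(2)*sqrt(m) (c(m) = sqrt(2*m) = sqrt(2)*sqrt(m))
-c(w) = -sqrt(2)*sqrt(-357) = -sqrt(2)*I*sqrt(357) = -I*sqrt(714)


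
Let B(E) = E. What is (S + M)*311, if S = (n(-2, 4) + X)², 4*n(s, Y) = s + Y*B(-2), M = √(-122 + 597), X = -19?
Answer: 575039/4 + 1555*√19 ≈ 1.5054e+5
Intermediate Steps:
M = 5*√19 (M = √475 = 5*√19 ≈ 21.794)
n(s, Y) = -Y/2 + s/4 (n(s, Y) = (s + Y*(-2))/4 = (s - 2*Y)/4 = -Y/2 + s/4)
S = 1849/4 (S = ((-½*4 + (¼)*(-2)) - 19)² = ((-2 - ½) - 19)² = (-5/2 - 19)² = (-43/2)² = 1849/4 ≈ 462.25)
(S + M)*311 = (1849/4 + 5*√19)*311 = 575039/4 + 1555*√19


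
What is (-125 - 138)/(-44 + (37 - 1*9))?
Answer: 263/16 ≈ 16.438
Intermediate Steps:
(-125 - 138)/(-44 + (37 - 1*9)) = -263/(-44 + (37 - 9)) = -263/(-44 + 28) = -263/(-16) = -263*(-1/16) = 263/16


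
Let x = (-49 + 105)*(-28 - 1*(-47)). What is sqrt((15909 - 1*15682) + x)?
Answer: sqrt(1291) ≈ 35.930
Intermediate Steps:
x = 1064 (x = 56*(-28 + 47) = 56*19 = 1064)
sqrt((15909 - 1*15682) + x) = sqrt((15909 - 1*15682) + 1064) = sqrt((15909 - 15682) + 1064) = sqrt(227 + 1064) = sqrt(1291)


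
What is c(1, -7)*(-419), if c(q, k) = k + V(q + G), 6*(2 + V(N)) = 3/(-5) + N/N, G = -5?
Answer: 56146/15 ≈ 3743.1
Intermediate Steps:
V(N) = -29/15 (V(N) = -2 + (3/(-5) + N/N)/6 = -2 + (3*(-⅕) + 1)/6 = -2 + (-⅗ + 1)/6 = -2 + (⅙)*(⅖) = -2 + 1/15 = -29/15)
c(q, k) = -29/15 + k (c(q, k) = k - 29/15 = -29/15 + k)
c(1, -7)*(-419) = (-29/15 - 7)*(-419) = -134/15*(-419) = 56146/15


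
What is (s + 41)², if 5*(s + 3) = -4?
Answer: 34596/25 ≈ 1383.8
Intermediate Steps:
s = -19/5 (s = -3 + (⅕)*(-4) = -3 - ⅘ = -19/5 ≈ -3.8000)
(s + 41)² = (-19/5 + 41)² = (186/5)² = 34596/25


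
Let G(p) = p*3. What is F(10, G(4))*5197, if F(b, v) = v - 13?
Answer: -5197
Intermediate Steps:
G(p) = 3*p
F(b, v) = -13 + v
F(10, G(4))*5197 = (-13 + 3*4)*5197 = (-13 + 12)*5197 = -1*5197 = -5197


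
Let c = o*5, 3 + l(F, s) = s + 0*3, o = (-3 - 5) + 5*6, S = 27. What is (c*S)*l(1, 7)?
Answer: 11880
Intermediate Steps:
o = 22 (o = -8 + 30 = 22)
l(F, s) = -3 + s (l(F, s) = -3 + (s + 0*3) = -3 + (s + 0) = -3 + s)
c = 110 (c = 22*5 = 110)
(c*S)*l(1, 7) = (110*27)*(-3 + 7) = 2970*4 = 11880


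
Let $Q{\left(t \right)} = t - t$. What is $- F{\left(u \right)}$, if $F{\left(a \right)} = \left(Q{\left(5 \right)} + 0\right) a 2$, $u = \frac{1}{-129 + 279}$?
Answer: $0$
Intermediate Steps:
$Q{\left(t \right)} = 0$
$u = \frac{1}{150} \approx 0.0066667$
$F{\left(a \right)} = 0$ ($F{\left(a \right)} = \left(0 + 0\right) a 2 = 0 a 2 = 0 \cdot 2 = 0$)
$- F{\left(u \right)} = \left(-1\right) 0 = 0$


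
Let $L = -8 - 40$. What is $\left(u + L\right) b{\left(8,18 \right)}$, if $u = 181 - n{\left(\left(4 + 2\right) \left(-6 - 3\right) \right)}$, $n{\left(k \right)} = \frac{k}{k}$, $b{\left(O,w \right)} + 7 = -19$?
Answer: $-3432$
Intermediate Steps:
$b{\left(O,w \right)} = -26$ ($b{\left(O,w \right)} = -7 - 19 = -26$)
$n{\left(k \right)} = 1$
$u = 180$ ($u = 181 - 1 = 180$)
$L = -48$ ($L = -8 - 40 = -48$)
$\left(u + L\right) b{\left(8,18 \right)} = \left(180 - 48\right) \left(-26\right) = 132 \left(-26\right) = -3432$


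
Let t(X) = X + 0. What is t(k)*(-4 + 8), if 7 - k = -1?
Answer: 32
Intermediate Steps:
k = 8 (k = 7 - 1*(-1) = 7 + 1 = 8)
t(X) = X
t(k)*(-4 + 8) = 8*(-4 + 8) = 8*4 = 32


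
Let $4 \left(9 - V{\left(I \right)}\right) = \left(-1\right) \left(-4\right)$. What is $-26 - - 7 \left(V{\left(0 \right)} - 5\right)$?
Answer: $-5$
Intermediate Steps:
$V{\left(I \right)} = 8$ ($V{\left(I \right)} = 9 - \frac{\left(-1\right) \left(-4\right)}{4} = 9 - 1 = 8$)
$-26 - - 7 \left(V{\left(0 \right)} - 5\right) = -26 - - 7 \left(8 - 5\right) = -26 - \left(-7\right) 3 = -26 - -21 = -26 + 21 = -5$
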